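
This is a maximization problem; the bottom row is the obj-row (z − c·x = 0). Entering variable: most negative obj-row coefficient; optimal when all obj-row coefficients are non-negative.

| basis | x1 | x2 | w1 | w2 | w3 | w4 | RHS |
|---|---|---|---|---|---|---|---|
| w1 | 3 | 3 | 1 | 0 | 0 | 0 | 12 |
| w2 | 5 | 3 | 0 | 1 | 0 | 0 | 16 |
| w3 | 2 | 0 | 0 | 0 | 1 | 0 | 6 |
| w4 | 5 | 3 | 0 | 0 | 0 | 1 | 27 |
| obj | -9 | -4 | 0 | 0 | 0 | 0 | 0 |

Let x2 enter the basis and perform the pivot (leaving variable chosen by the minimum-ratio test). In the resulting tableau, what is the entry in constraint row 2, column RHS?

4

Ratio test on column x2 — row 1: 12/3 = 4; row 2: 16/3 = 16/3; row 3: entry 0 ≤ 0; row 4: 27/3 = 9. Minimum is 4 at row 1 (w1 leaves); pivot element 3.
Divide row 1 by 3; eliminate column x2 from the other rows.
Row 2 update in column RHS: 16 − 3·4 = 4.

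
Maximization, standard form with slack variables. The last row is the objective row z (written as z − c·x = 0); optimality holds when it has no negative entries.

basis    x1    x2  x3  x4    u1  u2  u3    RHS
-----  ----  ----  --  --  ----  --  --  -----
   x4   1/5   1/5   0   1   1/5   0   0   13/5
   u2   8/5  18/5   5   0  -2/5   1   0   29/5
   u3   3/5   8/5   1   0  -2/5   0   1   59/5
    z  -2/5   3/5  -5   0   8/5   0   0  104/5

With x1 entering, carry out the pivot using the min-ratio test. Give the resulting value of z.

89/4

Ratio test on column x1 — row 1: (13/5)/(1/5) = 13; row 2: (29/5)/(8/5) = 29/8; row 3: (59/5)/(3/5) = 59/3. Minimum is 29/8 at row 2 (u2 leaves); pivot element 8/5.
Pivot on row 2; the z-row RHS becomes 104/5 − (-2/5)·(29/8) = 89/4.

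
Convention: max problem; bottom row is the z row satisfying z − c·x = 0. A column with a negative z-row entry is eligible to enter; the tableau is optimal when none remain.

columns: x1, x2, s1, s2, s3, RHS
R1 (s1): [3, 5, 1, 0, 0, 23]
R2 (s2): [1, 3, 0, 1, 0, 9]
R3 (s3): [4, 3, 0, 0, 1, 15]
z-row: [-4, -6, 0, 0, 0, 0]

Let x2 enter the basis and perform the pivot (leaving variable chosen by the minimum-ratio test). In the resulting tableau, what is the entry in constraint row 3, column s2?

-1

Ratio test on column x2 — row 1: 23/5 = 23/5; row 2: 9/3 = 3; row 3: 15/3 = 5. Minimum is 3 at row 2 (s2 leaves); pivot element 3.
Divide row 2 by 3; eliminate column x2 from the other rows.
Row 3 update in column s2: 0 − 3·(1/3) = -1.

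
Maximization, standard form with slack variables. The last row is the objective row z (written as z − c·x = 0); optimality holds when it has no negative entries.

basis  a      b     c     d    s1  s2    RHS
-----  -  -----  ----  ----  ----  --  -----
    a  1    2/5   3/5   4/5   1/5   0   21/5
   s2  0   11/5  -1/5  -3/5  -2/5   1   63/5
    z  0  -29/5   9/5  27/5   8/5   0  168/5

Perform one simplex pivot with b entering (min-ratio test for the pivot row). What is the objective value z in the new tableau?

735/11

Ratio test on column b — row 1: (21/5)/(2/5) = 21/2; row 2: (63/5)/(11/5) = 63/11. Minimum is 63/11 at row 2 (s2 leaves); pivot element 11/5.
Pivot on row 2; the z-row RHS becomes 168/5 − (-29/5)·(63/11) = 735/11.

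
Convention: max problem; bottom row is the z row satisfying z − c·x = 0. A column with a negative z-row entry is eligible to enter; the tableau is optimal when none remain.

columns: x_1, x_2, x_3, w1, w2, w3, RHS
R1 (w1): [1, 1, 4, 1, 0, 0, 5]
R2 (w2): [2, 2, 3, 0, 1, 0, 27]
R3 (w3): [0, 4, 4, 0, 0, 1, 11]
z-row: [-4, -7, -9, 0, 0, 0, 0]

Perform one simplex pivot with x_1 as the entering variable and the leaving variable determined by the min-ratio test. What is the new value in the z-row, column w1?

Ratio test on column x_1 — row 1: 5/1 = 5; row 2: 27/2 = 27/2; row 3: entry 0 ≤ 0. Minimum is 5 at row 1 (w1 leaves); pivot element 1.
Divide row 1 by 1; eliminate column x_1 from the other rows.
z-row update in column w1: 0 − (-4)·1 = 4.

4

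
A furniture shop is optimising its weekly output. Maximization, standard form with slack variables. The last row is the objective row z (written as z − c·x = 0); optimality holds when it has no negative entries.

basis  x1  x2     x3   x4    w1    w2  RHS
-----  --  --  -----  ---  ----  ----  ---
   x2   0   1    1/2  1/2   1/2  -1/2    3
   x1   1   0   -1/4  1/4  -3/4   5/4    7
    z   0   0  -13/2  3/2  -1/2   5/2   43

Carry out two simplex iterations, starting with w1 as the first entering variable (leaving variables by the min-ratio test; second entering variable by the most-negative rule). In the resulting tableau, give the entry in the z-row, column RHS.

82

Ratio test on column w1 — row 1: 3/(1/2) = 6; row 2: entry -3/4 ≤ 0. Minimum is 6 at row 1 (x2 leaves); pivot element 1/2.
Divide row 1 by 1/2; eliminate column w1 from the other rows.
Second iteration: most negative z-row entry is -6 in column x3, so x3 enters.
Ratio test on column x3 — row 1: 6/1 = 6; row 2: (23/2)/(1/2) = 23. Minimum is 6 at row 1 (w1 leaves); pivot element 1.
Divide row 1 by 1; eliminate column x3 from the other rows.
After both pivots, the entry at the z-row, column RHS is 82.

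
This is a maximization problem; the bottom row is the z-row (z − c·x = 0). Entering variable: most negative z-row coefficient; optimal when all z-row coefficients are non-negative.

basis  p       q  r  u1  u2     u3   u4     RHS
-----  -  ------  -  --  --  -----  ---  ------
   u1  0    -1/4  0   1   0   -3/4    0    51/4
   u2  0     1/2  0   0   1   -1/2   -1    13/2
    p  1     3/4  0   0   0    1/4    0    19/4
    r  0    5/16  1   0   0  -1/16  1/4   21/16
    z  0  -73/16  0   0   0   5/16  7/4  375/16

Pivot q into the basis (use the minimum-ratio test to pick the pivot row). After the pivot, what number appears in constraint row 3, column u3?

Ratio test on column q — row 1: entry -1/4 ≤ 0; row 2: (13/2)/(1/2) = 13; row 3: (19/4)/(3/4) = 19/3; row 4: (21/16)/(5/16) = 21/5. Minimum is 21/5 at row 4 (r leaves); pivot element 5/16.
Divide row 4 by 5/16; eliminate column q from the other rows.
Row 3 update in column u3: 1/4 − (3/4)·(-1/5) = 2/5.

2/5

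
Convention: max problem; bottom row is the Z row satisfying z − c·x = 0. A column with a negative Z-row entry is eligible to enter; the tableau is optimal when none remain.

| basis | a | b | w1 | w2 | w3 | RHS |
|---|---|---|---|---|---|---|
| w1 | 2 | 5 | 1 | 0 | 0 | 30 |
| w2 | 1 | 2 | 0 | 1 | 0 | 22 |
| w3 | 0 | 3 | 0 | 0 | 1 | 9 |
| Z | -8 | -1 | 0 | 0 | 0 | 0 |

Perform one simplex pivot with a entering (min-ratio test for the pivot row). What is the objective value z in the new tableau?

Ratio test on column a — row 1: 30/2 = 15; row 2: 22/1 = 22; row 3: entry 0 ≤ 0. Minimum is 15 at row 1 (w1 leaves); pivot element 2.
Pivot on row 1; the Z-row RHS becomes 0 − (-8)·15 = 120.

120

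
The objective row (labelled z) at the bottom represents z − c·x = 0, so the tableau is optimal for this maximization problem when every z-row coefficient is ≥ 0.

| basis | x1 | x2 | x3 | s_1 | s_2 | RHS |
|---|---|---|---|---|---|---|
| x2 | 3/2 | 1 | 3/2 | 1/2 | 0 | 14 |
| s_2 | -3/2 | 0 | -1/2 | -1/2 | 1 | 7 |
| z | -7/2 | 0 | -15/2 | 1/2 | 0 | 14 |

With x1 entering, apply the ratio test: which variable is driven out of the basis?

x2

Column x1 entries and ratios — x2: 14/(3/2) = 28/3; s_2: -3/2 ≤ 0, skip.
Smallest ratio is 28/3 in the row of x2, so x2 leaves.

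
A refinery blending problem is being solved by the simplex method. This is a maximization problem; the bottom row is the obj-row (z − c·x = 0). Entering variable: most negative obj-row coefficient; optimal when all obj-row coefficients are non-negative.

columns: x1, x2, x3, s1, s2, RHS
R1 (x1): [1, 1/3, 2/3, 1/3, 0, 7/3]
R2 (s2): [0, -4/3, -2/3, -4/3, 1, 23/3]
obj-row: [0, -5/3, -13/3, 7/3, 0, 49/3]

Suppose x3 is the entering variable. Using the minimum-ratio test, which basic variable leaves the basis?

x1

Column x3 entries and ratios — x1: (7/3)/(2/3) = 7/2; s2: -2/3 ≤ 0, skip.
Smallest ratio is 7/2 in the row of x1, so x1 leaves.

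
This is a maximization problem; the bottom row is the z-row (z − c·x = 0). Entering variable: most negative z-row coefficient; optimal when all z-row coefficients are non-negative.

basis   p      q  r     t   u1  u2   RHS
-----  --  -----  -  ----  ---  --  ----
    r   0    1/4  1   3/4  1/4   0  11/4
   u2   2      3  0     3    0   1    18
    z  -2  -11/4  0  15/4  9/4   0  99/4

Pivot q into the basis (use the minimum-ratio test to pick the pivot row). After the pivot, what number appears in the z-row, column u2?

Ratio test on column q — row 1: (11/4)/(1/4) = 11; row 2: 18/3 = 6. Minimum is 6 at row 2 (u2 leaves); pivot element 3.
Divide row 2 by 3; eliminate column q from the other rows.
z-row update in column u2: 0 − (-11/4)·(1/3) = 11/12.

11/12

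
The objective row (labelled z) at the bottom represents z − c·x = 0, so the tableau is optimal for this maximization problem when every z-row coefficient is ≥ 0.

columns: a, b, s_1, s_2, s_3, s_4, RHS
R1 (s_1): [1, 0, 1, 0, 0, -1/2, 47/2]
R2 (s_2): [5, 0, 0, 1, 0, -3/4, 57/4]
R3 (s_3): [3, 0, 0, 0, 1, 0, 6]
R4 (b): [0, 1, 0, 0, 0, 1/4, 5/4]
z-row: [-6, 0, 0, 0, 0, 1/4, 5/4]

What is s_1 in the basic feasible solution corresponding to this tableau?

47/2

s_1 is basic (row 1); its value is the RHS of that row, 47/2.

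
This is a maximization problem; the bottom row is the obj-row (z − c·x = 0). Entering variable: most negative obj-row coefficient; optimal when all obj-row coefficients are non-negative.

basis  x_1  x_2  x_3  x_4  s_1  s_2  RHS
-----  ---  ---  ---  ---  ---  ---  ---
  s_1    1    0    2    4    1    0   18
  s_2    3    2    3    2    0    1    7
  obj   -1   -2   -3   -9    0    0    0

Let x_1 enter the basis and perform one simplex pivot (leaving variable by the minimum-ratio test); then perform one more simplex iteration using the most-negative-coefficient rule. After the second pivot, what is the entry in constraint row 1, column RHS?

Ratio test on column x_1 — row 1: 18/1 = 18; row 2: 7/3 = 7/3. Minimum is 7/3 at row 2 (s_2 leaves); pivot element 3.
Divide row 2 by 3; eliminate column x_1 from the other rows.
Second iteration: most negative obj-row entry is -25/3 in column x_4, so x_4 enters.
Ratio test on column x_4 — row 1: (47/3)/(10/3) = 47/10; row 2: (7/3)/(2/3) = 7/2. Minimum is 7/2 at row 2 (x_1 leaves); pivot element 2/3.
Divide row 2 by 2/3; eliminate column x_4 from the other rows.
After both pivots, the entry at constraint row 1, column RHS is 4.

4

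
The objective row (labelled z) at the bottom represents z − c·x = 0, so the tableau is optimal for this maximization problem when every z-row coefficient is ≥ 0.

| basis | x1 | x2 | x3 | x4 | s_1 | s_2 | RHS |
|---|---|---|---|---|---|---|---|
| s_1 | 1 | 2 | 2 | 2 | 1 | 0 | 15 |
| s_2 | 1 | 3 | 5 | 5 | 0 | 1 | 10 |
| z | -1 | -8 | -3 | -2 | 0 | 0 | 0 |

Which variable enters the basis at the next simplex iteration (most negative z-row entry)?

x2

Negative z-row entries: x1: -1, x2: -8, x3: -3, x4: -2.
The most negative is -8 in column x2, so x2 enters.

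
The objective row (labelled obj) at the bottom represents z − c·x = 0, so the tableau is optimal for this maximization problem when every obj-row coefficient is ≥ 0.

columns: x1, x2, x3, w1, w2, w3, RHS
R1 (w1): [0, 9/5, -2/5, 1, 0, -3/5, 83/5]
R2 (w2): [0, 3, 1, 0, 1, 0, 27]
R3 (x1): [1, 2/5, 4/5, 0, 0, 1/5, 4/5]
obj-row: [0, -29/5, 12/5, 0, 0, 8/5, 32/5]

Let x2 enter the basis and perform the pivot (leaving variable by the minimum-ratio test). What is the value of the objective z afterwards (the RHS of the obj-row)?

18

Ratio test on column x2 — row 1: (83/5)/(9/5) = 83/9; row 2: 27/3 = 9; row 3: (4/5)/(2/5) = 2. Minimum is 2 at row 3 (x1 leaves); pivot element 2/5.
Pivot on row 3; the obj-row RHS becomes 32/5 − (-29/5)·2 = 18.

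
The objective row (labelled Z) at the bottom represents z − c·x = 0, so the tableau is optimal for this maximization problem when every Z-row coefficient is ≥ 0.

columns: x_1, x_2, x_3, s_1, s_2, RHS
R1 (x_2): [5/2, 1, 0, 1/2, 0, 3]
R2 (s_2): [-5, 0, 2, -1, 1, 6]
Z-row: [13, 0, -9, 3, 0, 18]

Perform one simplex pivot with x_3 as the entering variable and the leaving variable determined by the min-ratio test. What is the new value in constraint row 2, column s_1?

Ratio test on column x_3 — row 1: entry 0 ≤ 0; row 2: 6/2 = 3. Minimum is 3 at row 2 (s_2 leaves); pivot element 2.
Divide row 2 by 2; eliminate column x_3 from the other rows.
In the new row 2, the s_1 entry is the old entry divided by the pivot: (-1)/2 = -1/2.

-1/2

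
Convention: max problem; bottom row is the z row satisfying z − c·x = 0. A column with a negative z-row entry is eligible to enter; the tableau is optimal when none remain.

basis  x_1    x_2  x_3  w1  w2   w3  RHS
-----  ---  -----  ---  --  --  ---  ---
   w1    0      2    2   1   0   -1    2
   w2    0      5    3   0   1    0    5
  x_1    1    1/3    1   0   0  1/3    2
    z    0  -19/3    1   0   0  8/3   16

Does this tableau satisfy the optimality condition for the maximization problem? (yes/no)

no

The z-row has a negative entry -19/3 in column x_2, so it is not optimal.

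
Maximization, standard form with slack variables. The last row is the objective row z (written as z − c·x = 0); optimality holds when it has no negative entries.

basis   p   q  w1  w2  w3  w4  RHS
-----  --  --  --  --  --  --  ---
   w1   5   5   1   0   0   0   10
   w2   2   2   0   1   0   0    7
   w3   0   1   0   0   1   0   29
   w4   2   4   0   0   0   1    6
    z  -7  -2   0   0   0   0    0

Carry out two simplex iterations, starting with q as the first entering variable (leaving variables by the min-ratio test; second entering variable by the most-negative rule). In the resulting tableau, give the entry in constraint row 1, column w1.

Ratio test on column q — row 1: 10/5 = 2; row 2: 7/2 = 7/2; row 3: 29/1 = 29; row 4: 6/4 = 3/2. Minimum is 3/2 at row 4 (w4 leaves); pivot element 4.
Divide row 4 by 4; eliminate column q from the other rows.
Second iteration: most negative z-row entry is -6 in column p, so p enters.
Ratio test on column p — row 1: (5/2)/(5/2) = 1; row 2: 4/1 = 4; row 3: entry -1/2 ≤ 0; row 4: (3/2)/(1/2) = 3. Minimum is 1 at row 1 (w1 leaves); pivot element 5/2.
Divide row 1 by 5/2; eliminate column p from the other rows.
After both pivots, the entry at constraint row 1, column w1 is 2/5.

2/5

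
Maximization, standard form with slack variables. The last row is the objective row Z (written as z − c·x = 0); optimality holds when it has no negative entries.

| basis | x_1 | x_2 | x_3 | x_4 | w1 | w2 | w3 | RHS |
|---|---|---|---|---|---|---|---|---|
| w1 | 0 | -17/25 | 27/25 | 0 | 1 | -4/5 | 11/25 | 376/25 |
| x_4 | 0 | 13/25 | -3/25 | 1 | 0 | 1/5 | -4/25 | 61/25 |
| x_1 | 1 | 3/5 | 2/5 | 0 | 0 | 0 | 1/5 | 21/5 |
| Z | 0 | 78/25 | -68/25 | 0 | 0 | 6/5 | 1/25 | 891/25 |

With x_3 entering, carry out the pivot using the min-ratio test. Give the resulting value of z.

321/5

Ratio test on column x_3 — row 1: (376/25)/(27/25) = 376/27; row 2: entry -3/25 ≤ 0; row 3: (21/5)/(2/5) = 21/2. Minimum is 21/2 at row 3 (x_1 leaves); pivot element 2/5.
Pivot on row 3; the Z-row RHS becomes 891/25 − (-68/25)·(21/2) = 321/5.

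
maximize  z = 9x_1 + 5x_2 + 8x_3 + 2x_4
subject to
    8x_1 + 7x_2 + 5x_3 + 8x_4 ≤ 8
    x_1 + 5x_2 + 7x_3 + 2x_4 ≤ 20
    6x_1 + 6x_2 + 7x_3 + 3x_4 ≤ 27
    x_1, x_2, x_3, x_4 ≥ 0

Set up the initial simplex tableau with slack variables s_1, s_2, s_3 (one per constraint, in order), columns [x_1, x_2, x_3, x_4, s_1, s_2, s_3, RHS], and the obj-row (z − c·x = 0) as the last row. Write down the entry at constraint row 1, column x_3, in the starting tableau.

Constraint 1 has coefficient 5 on x_3.

5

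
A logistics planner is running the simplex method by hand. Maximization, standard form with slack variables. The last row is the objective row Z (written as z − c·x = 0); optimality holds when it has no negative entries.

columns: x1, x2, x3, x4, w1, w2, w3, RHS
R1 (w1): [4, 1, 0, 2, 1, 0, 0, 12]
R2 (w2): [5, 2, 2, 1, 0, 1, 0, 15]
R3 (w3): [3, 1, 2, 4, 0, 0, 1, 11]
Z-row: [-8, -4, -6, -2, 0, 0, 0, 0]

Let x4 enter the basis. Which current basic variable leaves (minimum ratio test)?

Column x4 entries and ratios — w1: 12/2 = 6; w2: 15/1 = 15; w3: 11/4 = 11/4.
Smallest ratio is 11/4 in the row of w3, so w3 leaves.

w3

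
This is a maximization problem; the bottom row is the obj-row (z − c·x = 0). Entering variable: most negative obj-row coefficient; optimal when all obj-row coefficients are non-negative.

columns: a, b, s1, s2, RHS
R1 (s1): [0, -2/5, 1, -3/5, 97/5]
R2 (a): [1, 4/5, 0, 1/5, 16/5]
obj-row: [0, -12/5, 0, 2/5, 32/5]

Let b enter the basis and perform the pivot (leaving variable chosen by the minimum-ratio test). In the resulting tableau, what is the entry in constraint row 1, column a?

Ratio test on column b — row 1: entry -2/5 ≤ 0; row 2: (16/5)/(4/5) = 4. Minimum is 4 at row 2 (a leaves); pivot element 4/5.
Divide row 2 by 4/5; eliminate column b from the other rows.
Row 1 update in column a: 0 − (-2/5)·(5/4) = 1/2.

1/2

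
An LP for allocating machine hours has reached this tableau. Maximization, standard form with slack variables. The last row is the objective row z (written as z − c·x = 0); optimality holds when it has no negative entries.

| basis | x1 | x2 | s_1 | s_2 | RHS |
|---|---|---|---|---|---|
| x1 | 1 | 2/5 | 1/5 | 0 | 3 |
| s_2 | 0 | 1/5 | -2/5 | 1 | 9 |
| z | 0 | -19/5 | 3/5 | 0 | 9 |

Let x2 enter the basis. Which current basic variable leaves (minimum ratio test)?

x1

Column x2 entries and ratios — x1: 3/(2/5) = 15/2; s_2: 9/(1/5) = 45.
Smallest ratio is 15/2 in the row of x1, so x1 leaves.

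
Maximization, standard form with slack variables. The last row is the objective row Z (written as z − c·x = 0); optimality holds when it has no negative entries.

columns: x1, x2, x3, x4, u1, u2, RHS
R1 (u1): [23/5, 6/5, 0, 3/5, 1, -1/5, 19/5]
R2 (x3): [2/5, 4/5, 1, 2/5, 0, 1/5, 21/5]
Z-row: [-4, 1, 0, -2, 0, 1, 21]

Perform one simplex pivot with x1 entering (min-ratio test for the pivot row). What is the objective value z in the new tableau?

559/23

Ratio test on column x1 — row 1: (19/5)/(23/5) = 19/23; row 2: (21/5)/(2/5) = 21/2. Minimum is 19/23 at row 1 (u1 leaves); pivot element 23/5.
Pivot on row 1; the Z-row RHS becomes 21 − (-4)·(19/23) = 559/23.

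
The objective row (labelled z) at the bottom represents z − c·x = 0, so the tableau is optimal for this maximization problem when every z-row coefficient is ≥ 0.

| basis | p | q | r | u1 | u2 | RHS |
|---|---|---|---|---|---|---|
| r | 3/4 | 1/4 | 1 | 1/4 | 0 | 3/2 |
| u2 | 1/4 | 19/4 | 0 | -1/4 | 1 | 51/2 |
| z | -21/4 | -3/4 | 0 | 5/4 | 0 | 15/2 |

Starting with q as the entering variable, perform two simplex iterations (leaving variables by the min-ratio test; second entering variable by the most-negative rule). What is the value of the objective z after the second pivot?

Ratio test on column q — row 1: (3/2)/(1/4) = 6; row 2: (51/2)/(19/4) = 102/19. Minimum is 102/19 at row 2 (u2 leaves); pivot element 19/4.
Pivot on row 2; the z-row RHS becomes 15/2 − (-3/4)·(102/19) = 219/19.
Next entering variable (most negative z-row entry -99/19): p.
Ratio test on column p — row 1: (3/19)/(14/19) = 3/14; row 2: (102/19)/(1/19) = 102. Minimum is 3/14 at row 1 (r leaves); pivot element 14/19.
After the second pivot the z-row RHS is 219/19 − (-99/19)·(3/14) = 177/14.

177/14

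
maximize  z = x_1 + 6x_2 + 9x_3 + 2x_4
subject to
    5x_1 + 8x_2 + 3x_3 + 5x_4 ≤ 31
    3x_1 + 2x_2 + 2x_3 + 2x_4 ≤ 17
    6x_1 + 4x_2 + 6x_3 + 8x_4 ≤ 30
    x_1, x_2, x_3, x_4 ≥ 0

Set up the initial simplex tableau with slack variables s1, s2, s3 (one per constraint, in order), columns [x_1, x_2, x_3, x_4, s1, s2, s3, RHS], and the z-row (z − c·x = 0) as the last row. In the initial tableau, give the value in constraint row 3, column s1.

0

Slack s1 belongs to constraint 1; its column is the unit vector e_1, so the entry in row 3 is 0.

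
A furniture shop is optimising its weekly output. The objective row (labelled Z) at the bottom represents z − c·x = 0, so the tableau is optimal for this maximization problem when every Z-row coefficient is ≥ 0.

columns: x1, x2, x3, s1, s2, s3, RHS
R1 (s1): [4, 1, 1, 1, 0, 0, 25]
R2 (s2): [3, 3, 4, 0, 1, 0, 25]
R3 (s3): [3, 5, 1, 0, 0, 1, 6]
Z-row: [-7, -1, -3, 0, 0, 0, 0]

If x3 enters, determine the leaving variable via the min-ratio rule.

Column x3 entries and ratios — s1: 25/1 = 25; s2: 25/4 = 25/4; s3: 6/1 = 6.
Smallest ratio is 6 in the row of s3, so s3 leaves.

s3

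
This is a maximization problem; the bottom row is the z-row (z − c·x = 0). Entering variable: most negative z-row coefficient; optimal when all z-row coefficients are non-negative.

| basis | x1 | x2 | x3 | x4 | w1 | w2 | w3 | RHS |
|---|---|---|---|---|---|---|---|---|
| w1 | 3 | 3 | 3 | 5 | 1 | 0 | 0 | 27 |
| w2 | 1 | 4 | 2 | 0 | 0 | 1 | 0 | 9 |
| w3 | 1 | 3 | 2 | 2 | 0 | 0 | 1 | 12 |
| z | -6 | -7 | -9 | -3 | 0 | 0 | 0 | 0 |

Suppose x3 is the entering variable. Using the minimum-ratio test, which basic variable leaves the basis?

Column x3 entries and ratios — w1: 27/3 = 9; w2: 9/2 = 9/2; w3: 12/2 = 6.
Smallest ratio is 9/2 in the row of w2, so w2 leaves.

w2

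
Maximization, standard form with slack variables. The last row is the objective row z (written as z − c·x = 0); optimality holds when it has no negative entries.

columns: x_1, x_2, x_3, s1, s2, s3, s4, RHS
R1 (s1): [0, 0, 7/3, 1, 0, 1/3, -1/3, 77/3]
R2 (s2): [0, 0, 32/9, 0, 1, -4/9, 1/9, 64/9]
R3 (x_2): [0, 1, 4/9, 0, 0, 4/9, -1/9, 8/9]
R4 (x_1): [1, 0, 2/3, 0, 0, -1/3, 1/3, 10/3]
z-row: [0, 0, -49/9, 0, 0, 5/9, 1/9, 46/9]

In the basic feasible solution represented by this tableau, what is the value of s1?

s1 is basic (row 1); its value is the RHS of that row, 77/3.

77/3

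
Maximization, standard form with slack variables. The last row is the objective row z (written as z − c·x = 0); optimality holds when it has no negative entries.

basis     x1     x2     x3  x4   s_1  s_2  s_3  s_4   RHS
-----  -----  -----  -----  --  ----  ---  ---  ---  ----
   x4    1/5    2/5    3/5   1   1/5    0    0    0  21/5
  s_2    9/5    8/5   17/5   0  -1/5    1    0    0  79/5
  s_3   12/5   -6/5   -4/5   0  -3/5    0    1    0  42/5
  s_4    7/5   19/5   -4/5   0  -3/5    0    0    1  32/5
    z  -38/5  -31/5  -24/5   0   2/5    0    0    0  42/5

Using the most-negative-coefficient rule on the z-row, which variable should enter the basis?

x1

Negative z-row entries: x1: -38/5, x2: -31/5, x3: -24/5.
The most negative is -38/5 in column x1, so x1 enters.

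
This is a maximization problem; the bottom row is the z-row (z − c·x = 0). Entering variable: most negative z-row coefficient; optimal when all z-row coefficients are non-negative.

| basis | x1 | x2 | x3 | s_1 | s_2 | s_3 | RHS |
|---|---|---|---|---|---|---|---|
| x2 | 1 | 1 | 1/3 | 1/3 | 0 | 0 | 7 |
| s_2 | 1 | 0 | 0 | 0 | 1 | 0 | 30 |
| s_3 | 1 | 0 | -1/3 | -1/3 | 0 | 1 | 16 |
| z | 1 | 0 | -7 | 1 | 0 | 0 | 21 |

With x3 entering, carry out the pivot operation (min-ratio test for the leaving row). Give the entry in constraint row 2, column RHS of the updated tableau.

30

Ratio test on column x3 — row 1: 7/(1/3) = 21; row 2: entry 0 ≤ 0; row 3: entry -1/3 ≤ 0. Minimum is 21 at row 1 (x2 leaves); pivot element 1/3.
Divide row 1 by 1/3; eliminate column x3 from the other rows.
Row 2 update in column RHS: 30 − 0·21 = 30.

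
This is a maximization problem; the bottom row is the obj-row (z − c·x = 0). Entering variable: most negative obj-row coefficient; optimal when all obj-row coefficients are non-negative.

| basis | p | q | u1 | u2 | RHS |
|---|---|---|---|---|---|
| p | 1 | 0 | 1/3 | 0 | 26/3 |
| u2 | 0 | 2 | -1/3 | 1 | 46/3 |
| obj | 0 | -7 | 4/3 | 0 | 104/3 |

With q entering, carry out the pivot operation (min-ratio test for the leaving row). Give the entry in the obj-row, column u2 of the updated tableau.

7/2

Ratio test on column q — row 1: entry 0 ≤ 0; row 2: (46/3)/2 = 23/3. Minimum is 23/3 at row 2 (u2 leaves); pivot element 2.
Divide row 2 by 2; eliminate column q from the other rows.
obj-row update in column u2: 0 − (-7)·(1/2) = 7/2.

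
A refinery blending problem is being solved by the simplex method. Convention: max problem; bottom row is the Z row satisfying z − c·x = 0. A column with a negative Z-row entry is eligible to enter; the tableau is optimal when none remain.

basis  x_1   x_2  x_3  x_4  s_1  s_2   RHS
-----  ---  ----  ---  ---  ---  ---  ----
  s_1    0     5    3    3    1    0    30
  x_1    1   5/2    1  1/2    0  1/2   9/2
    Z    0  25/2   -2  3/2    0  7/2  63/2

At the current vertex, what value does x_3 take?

0

x_3 is not in the basis, so in the current basic feasible solution x_3 = 0.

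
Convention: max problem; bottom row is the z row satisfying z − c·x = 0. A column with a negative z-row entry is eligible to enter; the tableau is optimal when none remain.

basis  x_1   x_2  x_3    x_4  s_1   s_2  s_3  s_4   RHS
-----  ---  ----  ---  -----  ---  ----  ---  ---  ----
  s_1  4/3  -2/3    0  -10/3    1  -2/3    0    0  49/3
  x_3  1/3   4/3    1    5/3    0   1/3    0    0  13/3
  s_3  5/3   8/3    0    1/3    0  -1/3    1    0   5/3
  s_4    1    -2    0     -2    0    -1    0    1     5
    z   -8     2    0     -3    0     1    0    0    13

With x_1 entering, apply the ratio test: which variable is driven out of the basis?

Column x_1 entries and ratios — s_1: (49/3)/(4/3) = 49/4; x_3: (13/3)/(1/3) = 13; s_3: (5/3)/(5/3) = 1; s_4: 5/1 = 5.
Smallest ratio is 1 in the row of s_3, so s_3 leaves.

s_3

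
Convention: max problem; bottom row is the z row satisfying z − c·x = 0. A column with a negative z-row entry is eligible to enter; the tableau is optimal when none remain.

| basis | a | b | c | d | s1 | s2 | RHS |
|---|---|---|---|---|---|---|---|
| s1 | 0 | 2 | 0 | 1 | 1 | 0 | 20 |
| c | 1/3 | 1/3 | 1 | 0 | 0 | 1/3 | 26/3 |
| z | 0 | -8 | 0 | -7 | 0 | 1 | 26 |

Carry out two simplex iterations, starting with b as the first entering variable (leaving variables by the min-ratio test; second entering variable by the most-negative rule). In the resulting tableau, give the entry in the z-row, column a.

0

Ratio test on column b — row 1: 20/2 = 10; row 2: (26/3)/(1/3) = 26. Minimum is 10 at row 1 (s1 leaves); pivot element 2.
Divide row 1 by 2; eliminate column b from the other rows.
Second iteration: most negative z-row entry is -3 in column d, so d enters.
Ratio test on column d — row 1: 10/(1/2) = 20; row 2: entry -1/6 ≤ 0. Minimum is 20 at row 1 (b leaves); pivot element 1/2.
Divide row 1 by 1/2; eliminate column d from the other rows.
After both pivots, the entry at the z-row, column a is 0.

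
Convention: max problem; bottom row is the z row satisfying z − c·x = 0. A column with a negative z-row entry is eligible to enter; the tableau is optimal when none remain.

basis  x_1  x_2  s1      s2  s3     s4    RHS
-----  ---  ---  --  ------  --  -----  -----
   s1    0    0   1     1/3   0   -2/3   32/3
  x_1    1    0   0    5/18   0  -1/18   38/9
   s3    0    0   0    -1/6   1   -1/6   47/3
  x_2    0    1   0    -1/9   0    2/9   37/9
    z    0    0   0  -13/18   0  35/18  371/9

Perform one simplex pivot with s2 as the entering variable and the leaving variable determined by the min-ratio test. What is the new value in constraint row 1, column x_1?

-6/5

Ratio test on column s2 — row 1: (32/3)/(1/3) = 32; row 2: (38/9)/(5/18) = 76/5; row 3: entry -1/6 ≤ 0; row 4: entry -1/9 ≤ 0. Minimum is 76/5 at row 2 (x_1 leaves); pivot element 5/18.
Divide row 2 by 5/18; eliminate column s2 from the other rows.
Row 1 update in column x_1: 0 − (1/3)·(18/5) = -6/5.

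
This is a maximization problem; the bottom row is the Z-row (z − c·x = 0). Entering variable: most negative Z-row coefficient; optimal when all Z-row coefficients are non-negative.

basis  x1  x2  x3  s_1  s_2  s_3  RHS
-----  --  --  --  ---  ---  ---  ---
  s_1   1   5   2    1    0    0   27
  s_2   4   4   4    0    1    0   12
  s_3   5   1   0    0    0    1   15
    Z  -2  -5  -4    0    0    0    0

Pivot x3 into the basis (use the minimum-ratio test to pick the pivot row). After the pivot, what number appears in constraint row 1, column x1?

Ratio test on column x3 — row 1: 27/2 = 27/2; row 2: 12/4 = 3; row 3: entry 0 ≤ 0. Minimum is 3 at row 2 (s_2 leaves); pivot element 4.
Divide row 2 by 4; eliminate column x3 from the other rows.
Row 1 update in column x1: 1 − 2·1 = -1.

-1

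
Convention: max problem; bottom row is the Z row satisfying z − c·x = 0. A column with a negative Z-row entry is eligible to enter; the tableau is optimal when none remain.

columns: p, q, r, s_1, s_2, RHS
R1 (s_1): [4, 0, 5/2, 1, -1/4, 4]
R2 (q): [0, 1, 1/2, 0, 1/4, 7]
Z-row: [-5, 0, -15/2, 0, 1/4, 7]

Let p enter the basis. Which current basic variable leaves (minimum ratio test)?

s_1

Column p entries and ratios — s_1: 4/4 = 1; q: 0 ≤ 0, skip.
Smallest ratio is 1 in the row of s_1, so s_1 leaves.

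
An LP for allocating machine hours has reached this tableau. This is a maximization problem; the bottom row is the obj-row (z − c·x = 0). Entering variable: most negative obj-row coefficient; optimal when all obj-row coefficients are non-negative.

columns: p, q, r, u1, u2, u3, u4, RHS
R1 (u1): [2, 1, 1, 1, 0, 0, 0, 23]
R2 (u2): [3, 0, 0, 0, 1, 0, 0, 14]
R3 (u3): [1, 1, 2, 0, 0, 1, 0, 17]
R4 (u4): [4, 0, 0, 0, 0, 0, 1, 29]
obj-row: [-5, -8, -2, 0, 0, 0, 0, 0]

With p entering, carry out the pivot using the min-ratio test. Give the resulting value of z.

Ratio test on column p — row 1: 23/2 = 23/2; row 2: 14/3 = 14/3; row 3: 17/1 = 17; row 4: 29/4 = 29/4. Minimum is 14/3 at row 2 (u2 leaves); pivot element 3.
Pivot on row 2; the obj-row RHS becomes 0 − (-5)·(14/3) = 70/3.

70/3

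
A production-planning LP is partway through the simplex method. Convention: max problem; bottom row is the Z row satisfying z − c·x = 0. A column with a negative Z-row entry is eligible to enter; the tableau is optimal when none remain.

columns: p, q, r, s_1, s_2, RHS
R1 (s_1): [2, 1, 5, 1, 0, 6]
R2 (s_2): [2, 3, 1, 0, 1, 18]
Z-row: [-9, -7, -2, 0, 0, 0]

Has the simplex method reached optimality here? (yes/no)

The Z-row has a negative entry -9 in column p, so it is not optimal.

no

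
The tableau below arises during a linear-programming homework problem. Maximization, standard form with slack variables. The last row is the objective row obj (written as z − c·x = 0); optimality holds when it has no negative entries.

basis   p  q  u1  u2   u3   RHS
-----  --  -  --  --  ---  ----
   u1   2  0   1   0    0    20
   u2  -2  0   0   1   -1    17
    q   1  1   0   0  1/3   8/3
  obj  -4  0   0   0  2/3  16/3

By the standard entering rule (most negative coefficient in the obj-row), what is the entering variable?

Negative obj-row entries: p: -4.
The most negative is -4 in column p, so p enters.

p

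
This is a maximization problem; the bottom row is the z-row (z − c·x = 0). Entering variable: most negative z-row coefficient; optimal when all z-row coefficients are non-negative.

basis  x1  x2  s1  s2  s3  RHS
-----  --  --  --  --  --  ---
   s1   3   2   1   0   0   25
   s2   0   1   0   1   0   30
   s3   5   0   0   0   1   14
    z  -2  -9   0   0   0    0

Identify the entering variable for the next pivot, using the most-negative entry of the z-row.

x2

Negative z-row entries: x1: -2, x2: -9.
The most negative is -9 in column x2, so x2 enters.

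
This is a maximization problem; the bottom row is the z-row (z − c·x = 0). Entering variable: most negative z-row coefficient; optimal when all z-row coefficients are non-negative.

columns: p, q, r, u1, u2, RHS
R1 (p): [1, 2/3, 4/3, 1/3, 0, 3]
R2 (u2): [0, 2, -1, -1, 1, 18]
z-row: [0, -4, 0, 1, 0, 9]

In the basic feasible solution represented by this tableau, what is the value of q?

q is not in the basis, so in the current basic feasible solution q = 0.

0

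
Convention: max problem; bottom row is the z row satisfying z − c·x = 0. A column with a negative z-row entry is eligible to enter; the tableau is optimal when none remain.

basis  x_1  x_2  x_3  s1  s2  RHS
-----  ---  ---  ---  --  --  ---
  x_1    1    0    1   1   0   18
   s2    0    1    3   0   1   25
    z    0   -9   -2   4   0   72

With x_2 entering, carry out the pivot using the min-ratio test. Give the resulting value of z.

Ratio test on column x_2 — row 1: entry 0 ≤ 0; row 2: 25/1 = 25. Minimum is 25 at row 2 (s2 leaves); pivot element 1.
Pivot on row 2; the z-row RHS becomes 72 − (-9)·25 = 297.

297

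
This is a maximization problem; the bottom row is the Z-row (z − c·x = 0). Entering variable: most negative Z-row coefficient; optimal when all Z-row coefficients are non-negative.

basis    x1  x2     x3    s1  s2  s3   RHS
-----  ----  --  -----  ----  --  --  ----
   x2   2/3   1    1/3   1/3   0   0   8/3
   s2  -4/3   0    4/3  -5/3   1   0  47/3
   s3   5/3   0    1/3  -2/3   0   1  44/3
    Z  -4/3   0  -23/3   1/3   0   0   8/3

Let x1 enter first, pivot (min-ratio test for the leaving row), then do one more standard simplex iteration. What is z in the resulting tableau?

64

Ratio test on column x1 — row 1: (8/3)/(2/3) = 4; row 2: entry -4/3 ≤ 0; row 3: (44/3)/(5/3) = 44/5. Minimum is 4 at row 1 (x2 leaves); pivot element 2/3.
Pivot on row 1; the Z-row RHS becomes 8/3 − (-4/3)·4 = 8.
Next entering variable (most negative Z-row entry -7): x3.
Ratio test on column x3 — row 1: 4/(1/2) = 8; row 2: 21/2 = 21/2; row 3: entry -1/2 ≤ 0. Minimum is 8 at row 1 (x1 leaves); pivot element 1/2.
After the second pivot the Z-row RHS is 8 − (-7)·8 = 64.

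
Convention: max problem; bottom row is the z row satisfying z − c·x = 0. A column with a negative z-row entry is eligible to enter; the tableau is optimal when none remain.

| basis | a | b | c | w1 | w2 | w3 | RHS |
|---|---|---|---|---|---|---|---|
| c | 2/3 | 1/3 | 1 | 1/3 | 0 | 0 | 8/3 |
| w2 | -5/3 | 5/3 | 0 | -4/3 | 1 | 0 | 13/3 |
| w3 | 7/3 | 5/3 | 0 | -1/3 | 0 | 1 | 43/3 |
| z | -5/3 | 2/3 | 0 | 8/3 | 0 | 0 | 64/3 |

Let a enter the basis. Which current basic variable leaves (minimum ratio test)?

c

Column a entries and ratios — c: (8/3)/(2/3) = 4; w2: -5/3 ≤ 0, skip; w3: (43/3)/(7/3) = 43/7.
Smallest ratio is 4 in the row of c, so c leaves.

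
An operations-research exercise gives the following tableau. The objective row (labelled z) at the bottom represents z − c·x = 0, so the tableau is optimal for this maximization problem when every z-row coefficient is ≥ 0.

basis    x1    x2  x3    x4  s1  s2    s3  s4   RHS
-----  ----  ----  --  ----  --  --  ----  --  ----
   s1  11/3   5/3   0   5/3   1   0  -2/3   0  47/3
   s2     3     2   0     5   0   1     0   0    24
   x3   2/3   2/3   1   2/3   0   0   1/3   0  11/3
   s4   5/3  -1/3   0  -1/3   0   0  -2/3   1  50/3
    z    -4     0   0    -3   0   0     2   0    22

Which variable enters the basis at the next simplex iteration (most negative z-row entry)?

Negative z-row entries: x1: -4, x4: -3.
The most negative is -4 in column x1, so x1 enters.

x1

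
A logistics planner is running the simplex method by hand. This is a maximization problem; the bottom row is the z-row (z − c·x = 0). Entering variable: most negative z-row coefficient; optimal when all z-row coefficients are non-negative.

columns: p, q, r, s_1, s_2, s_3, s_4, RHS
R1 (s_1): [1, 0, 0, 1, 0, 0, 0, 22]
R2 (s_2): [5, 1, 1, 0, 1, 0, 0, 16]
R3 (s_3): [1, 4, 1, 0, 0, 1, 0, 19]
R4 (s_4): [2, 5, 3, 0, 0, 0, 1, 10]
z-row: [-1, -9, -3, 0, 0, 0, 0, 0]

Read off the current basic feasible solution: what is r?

0

r is not in the basis, so in the current basic feasible solution r = 0.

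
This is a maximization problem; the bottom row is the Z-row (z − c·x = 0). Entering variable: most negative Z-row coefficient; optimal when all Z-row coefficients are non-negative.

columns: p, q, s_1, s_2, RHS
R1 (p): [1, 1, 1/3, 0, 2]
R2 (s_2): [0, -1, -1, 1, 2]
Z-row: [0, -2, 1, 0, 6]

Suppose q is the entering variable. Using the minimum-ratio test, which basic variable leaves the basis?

Column q entries and ratios — p: 2/1 = 2; s_2: -1 ≤ 0, skip.
Smallest ratio is 2 in the row of p, so p leaves.

p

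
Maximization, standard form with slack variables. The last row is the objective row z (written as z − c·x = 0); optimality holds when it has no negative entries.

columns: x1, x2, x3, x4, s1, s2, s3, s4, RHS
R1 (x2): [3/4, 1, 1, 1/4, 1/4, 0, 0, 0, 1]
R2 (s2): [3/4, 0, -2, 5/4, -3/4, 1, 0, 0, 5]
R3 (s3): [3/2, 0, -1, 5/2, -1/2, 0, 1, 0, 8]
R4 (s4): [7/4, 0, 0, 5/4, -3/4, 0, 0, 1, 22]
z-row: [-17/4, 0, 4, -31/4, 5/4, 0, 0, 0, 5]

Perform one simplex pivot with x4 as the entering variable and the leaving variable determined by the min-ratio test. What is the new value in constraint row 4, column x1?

1

Ratio test on column x4 — row 1: 1/(1/4) = 4; row 2: 5/(5/4) = 4; row 3: 8/(5/2) = 16/5; row 4: 22/(5/4) = 88/5. Minimum is 16/5 at row 3 (s3 leaves); pivot element 5/2.
Divide row 3 by 5/2; eliminate column x4 from the other rows.
Row 4 update in column x1: 7/4 − (5/4)·(3/5) = 1.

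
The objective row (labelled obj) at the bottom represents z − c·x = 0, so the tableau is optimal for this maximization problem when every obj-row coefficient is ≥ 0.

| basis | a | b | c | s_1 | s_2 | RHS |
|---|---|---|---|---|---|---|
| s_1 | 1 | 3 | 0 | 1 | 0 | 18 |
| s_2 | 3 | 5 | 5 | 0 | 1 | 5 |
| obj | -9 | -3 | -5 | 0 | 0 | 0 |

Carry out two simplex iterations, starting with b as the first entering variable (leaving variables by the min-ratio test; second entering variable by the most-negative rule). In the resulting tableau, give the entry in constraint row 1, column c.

-5/3

Ratio test on column b — row 1: 18/3 = 6; row 2: 5/5 = 1. Minimum is 1 at row 2 (s_2 leaves); pivot element 5.
Divide row 2 by 5; eliminate column b from the other rows.
Second iteration: most negative obj-row entry is -36/5 in column a, so a enters.
Ratio test on column a — row 1: entry -4/5 ≤ 0; row 2: 1/(3/5) = 5/3. Minimum is 5/3 at row 2 (b leaves); pivot element 3/5.
Divide row 2 by 3/5; eliminate column a from the other rows.
After both pivots, the entry at constraint row 1, column c is -5/3.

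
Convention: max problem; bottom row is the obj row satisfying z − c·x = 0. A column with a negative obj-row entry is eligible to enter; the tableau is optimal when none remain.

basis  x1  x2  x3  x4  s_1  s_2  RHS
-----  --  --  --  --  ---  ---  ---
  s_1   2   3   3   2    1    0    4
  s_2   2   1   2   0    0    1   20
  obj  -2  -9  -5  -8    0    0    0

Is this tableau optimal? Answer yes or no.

The obj-row has a negative entry -9 in column x2, so it is not optimal.

no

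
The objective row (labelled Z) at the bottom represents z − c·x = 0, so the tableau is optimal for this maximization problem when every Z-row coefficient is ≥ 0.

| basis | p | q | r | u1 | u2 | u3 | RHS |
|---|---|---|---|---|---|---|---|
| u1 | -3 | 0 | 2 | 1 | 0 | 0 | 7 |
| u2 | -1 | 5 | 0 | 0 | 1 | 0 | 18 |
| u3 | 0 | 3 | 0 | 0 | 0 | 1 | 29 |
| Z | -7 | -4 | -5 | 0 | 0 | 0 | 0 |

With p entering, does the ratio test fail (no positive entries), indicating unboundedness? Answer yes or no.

Every constraint-row entry in column p is ≤ 0, so increasing p is unbounded.

yes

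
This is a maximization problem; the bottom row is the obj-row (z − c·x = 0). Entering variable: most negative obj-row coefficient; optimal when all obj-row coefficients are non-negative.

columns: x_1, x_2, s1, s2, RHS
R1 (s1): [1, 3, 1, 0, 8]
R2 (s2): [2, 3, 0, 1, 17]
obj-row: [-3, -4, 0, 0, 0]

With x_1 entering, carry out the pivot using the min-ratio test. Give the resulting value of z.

24

Ratio test on column x_1 — row 1: 8/1 = 8; row 2: 17/2 = 17/2. Minimum is 8 at row 1 (s1 leaves); pivot element 1.
Pivot on row 1; the obj-row RHS becomes 0 − (-3)·8 = 24.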